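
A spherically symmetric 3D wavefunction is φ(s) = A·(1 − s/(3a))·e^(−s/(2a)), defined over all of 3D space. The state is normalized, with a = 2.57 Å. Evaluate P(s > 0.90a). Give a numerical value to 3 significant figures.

With dV = 4πs²ds, the probability is ∫|φ|² dV over s > 0.90a.
Normalization gives A² = 1/(8·π·a^3/3).
Substituting u = s/a, A², 4π and the length scale all cancel in the ratio: P = ∫_{0.90}^{∞} u^2·(1 - u/3)^2·e^(-u) du / ∫_{0}^{∞} u^2·(1 - u/3)^2·e^(-u) du.
Using ∫ u^2·(1 - u/3)^2·e^(-u) du = (-u^4 + 2·u^3 - 3·u^2 - 6·u - 6)·e^(-u)/9, the numerator is ≈ 0.58854 and the denominator is 2/3.
Taking the ratio yields P = 0.8828.

P ≈ 0.883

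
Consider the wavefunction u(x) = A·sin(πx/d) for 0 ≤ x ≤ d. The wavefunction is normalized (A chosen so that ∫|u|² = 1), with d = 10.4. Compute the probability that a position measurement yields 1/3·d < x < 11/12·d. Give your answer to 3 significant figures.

P ≈ 0.801

The probability is P = ∫ |u|² dx over [1/3·d, 11/12·d].
Since A² = 1/(d/2), this is the region integral divided by the full normalization integral.
Let t = x/d; then A² and the length scale cancel, so P = ∫_{1/3}^{11/12} sin(π·t)^2 dt ÷ ∫_{0}^{1} sin(π·t)^2 dt.
With ∫ sin(π·t)^2 dt = t/2 - sin(2·π·t)/(4·π) + C, the region integral is 1/(8·π) + √(3)/(8·π) + 7/24 and the full one is 1/2.
The result is P = (3 + 3·√(3) + 7·π)/(12·π).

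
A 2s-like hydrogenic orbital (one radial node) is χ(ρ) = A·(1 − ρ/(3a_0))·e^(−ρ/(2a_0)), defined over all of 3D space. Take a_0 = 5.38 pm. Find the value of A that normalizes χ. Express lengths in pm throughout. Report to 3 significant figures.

Require ∫ |χ|² 4πρ² dρ = 1 over the whole domain.
Using ∫₀^∞ ρⁿ e^(−αρ) dρ = n!/αⁿ⁺¹, with χ = A·(1 − ρ/(3a_0))·e^(−ρ/(2a_0)), the integral evaluates to A²·[8·π·a_0^3/3].
Plugging in a_0 = 5.38 yields A = 0.02769.

A ≈ 0.0277 pm^(-3/2)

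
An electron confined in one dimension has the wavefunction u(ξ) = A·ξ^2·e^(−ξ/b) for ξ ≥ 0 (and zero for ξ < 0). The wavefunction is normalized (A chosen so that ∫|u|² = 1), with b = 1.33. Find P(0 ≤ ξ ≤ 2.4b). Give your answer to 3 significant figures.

|u|² is the probability density, so P = ∫_{0}^{2.4b} |u|² dξ.
The normalization integral ∫|u|²dξ over the whole domain equals 3·b^5/4·A², and A² cancels in the ratio.
In terms of t = ξ/b (A² and the length scale cancel between numerator and denominator), P = [∫_{0}^{2.4} t^4·e^(-2·t) dt] / [∫_{0}^{∞} t^4·e^(-2·t) dt].
An antiderivative of t^4·e^(-2·t) is -(t^4/2 + t^3 + 3·t^2/2 + 3·t/2 + 3/4)·e^(-2·t); evaluating from 0 to 2.4 gives ≈ 0.39281, while the full integral is 3/4.
The result is P = 0.5237.

P ≈ 0.524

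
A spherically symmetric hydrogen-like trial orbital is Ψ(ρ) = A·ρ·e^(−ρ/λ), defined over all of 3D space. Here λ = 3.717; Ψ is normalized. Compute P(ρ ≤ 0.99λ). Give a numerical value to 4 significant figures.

P ≈ 0.05087

P = ∫ |Ψ|² 4πρ² dρ over ρ ≤ 0.99λ.
A² is fixed by ∫₀^∞ 4πρ²|Ψ|² dρ = 1, i.e. A² = (3·π·λ^5)^(−1).
Substituting u = ρ/λ, A², 4π and the length scale all cancel in the ratio: P = ∫_{0}^{0.99} u^4·e^(-2·u) du / ∫_{0}^{∞} u^4·e^(-2·u) du.
Using ∫ u^4·e^(-2·u) du = -(u^4/2 + u^3 + 3·u^2/2 + 3·u/2 + 3/4)·e^(-2·u), the numerator is ≈ 0.0381499 and the denominator is 3/4.
The region integral divided by the full integral gives P = 0.050867.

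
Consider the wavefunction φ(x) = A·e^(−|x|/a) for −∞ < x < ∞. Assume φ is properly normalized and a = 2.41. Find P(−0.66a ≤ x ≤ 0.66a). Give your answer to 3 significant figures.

The probability is P = ∫ |φ|² dx over [−0.66a, 0.66a].
The normalization integral ∫|φ|²dx over the whole domain equals a·A², and A² cancels in the ratio.
Both integrals are even about x = 0, so only the x ≥ 0 halves are needed (the factors of 2 cancel). Substituting u = x/a, A² and the length scale cancel in the ratio: P = ∫_{0}^{0.66} e^(-2·u) du / ∫_{0}^{∞} e^(-2·u) du.
With ∫ e^(-2·u) du = -e^(-2·u)/2 + C, the region integral is 1/2 - e^(-33/25)/2 and the full one is 1/2.
The result is P = 0.7329.

P ≈ 0.733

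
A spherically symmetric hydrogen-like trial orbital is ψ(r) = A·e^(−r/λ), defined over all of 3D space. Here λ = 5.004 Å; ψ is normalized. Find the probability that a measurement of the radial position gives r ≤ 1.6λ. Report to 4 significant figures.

P ≈ 0.6201

Integrate the radial probability density 4πr²|ψ|² over r ≤ 1.6λ.
A² is fixed by ∫₀^∞ 4πr²|ψ|² dr = 1, i.e. A² = (π·λ^3)^(−1).
In terms of u = r/λ (A², 4π and the length scale all cancel between numerator and denominator), P = [∫_{0}^{1.6} u^2·e^(-2·u) du] / [∫_{0}^{∞} u^2·e^(-2·u) du].
An antiderivative of u^2·e^(-2·u) is -(2·u^2 + 2·u + 1)·e^(-2·u)/4; evaluating from 0 to 1.6 gives 1/4 - 233·e^(-16/5)/100, while the full integral is 1/4.
This evaluates to P = 0.62010.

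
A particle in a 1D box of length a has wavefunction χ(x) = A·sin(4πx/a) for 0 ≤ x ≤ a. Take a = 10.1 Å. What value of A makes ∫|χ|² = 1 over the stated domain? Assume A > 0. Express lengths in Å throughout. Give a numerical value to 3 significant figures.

A ≈ 0.445 Å^(-1/2)

Normalization requires ∫|χ|² dx = 1, integrated from 0 to a.
∫|χ|² dx = A²·(a/2).
Plugging in a = 10.1 yields A = 0.4450.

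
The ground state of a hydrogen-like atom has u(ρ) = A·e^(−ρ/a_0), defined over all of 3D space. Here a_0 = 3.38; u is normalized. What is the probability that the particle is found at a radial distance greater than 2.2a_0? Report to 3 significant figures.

P = ∫ |u|² 4πρ² dρ over ρ > 2.2a_0.
Normalization gives A² = 1/(π·a_0^3).
Substituting t = ρ/a_0, A², 4π and the length scale all cancel in the ratio: P = ∫_{2.2}^{∞} t^2·e^(-2·t) dt / ∫_{0}^{∞} t^2·e^(-2·t) dt.
Using ∫ t^2·e^(-2·t) dt = -(2·t^2 + 2·t + 1)·e^(-2·t)/4, the numerator is 377·e^(-22/5)/100 and the denominator is 1/4.
The region integral divided by the full integral gives P = 0.1851.

P ≈ 0.185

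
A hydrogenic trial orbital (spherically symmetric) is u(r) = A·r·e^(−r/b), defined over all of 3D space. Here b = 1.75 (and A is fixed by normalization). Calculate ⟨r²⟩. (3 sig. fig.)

The expectation value is the |u|²-weighted average of r^2: ∫ r^2|u|² 4πr² dr.
Recall ∫₀^∞ r^m e^(−r/β) dr = m!·β^(m+1), since the A² factors cancel between numerator and denominator, ⟨r²⟩ = 15·b^2/2.
Putting b = 1.75 gives 22.97.

⟨r^2⟩ ≈ 23.0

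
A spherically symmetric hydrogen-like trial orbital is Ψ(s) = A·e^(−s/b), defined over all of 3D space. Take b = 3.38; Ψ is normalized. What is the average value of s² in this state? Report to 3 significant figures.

By definition ⟨s²⟩ = ∫ s^2 |Ψ(s)|² 4πs² ds.
Since the A² factors cancel between numerator and denominator, ⟨s²⟩ = 3·b^2.
With b = 3.38, ⟨s^2⟩ = 34.27.

⟨s^2⟩ ≈ 34.3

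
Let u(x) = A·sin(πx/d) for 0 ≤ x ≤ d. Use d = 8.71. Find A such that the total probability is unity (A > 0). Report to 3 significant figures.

A ≈ 0.479

Normalization requires ∫|u|² dx = 1, integrated from 0 to d.
Carrying out the integral gives A² · d/2.
With d = 8.71: A² = 0.2296 and A = 0.4792.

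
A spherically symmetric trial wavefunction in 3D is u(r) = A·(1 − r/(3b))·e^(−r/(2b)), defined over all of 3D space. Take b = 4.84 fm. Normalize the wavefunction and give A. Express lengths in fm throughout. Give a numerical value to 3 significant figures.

We need A² ∫|f|² 4πr² dr = 1, taking the integral from 0 to ∞.
With ∫₀^∞ r^4 e^(−αr) dr = 4!/α^5, carrying out the integral gives A² · 8·π·b^3/3.
So A² = (8·π·b^3/3)^(−1).
Substituting b = 4.84 gives A² = 0.001053, so A = 0.03245.

A ≈ 0.0324 fm^(-3/2)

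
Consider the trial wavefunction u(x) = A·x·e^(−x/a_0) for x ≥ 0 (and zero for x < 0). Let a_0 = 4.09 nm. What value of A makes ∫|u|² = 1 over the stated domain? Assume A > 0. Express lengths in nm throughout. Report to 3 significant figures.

Normalization requires ∫|u|² dx = 1, integrated from 0 to ∞.
With ∫₀^∞ x^2 e^(−αx) dx = 2!/α^3, ∫|u|² dx = A²·(a_0^3/4).
Hence A² = 1/[a_0^3/4].
Plugging in a_0 = 4.09 yields A = 0.2418.

A ≈ 0.242 nm^(-3/2)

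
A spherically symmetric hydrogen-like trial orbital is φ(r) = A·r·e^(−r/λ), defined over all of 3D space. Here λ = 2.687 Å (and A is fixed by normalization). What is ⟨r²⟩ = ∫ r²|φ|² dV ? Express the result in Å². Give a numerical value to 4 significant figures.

The expectation value is the |φ|²-weighted average of r^2: ∫ r^2|φ|² 4πr² dr.
Using ∫₀^∞ rⁿ e^(−αr) dr = n!/αⁿ⁺¹, since the A² factors cancel between numerator and denominator, ⟨r²⟩ = 15·λ^2/2.
Putting λ = 2.687 gives 54.150.

⟨r^2⟩ ≈ 54.15 Å^2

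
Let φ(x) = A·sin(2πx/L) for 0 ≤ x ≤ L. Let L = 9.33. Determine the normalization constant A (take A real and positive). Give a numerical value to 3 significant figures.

A ≈ 0.463

Require ∫ |φ|² dx = 1 over the whole domain.
The integral (without the A² prefactor) comes out to L/2.
Hence A² = 1/[L/2].
Substituting L = 9.33 gives A² = 0.2144, so A = 0.4630.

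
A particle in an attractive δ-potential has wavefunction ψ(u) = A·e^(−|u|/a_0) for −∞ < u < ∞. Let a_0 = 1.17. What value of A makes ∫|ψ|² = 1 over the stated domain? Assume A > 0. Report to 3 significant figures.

A ≈ 0.925

Normalization requires ∫|ψ|² du = 1, integrated from −∞ to ∞.
Using ∫₀^∞ uⁿ e^(−αu) du = n!/αⁿ⁺¹, carrying out the integral gives A² · a_0.
Substituting a_0 = 1.17 gives A² = 0.8547, so A = 0.9245.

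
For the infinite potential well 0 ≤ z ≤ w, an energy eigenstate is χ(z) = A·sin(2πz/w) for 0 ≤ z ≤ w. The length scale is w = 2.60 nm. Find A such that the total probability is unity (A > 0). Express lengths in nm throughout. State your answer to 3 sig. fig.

A ≈ 0.877 nm^(-1/2)

The normalization condition is ∫|χ|² dz = 1 from 0 to w.
With χ = A·sin(2πz/w), the integral evaluates to A²·[w/2].
Plugging in w = 2.60 yields A = 0.8771.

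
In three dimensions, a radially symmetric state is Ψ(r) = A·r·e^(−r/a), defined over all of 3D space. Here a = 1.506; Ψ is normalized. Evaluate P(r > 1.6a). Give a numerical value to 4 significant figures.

P ≈ 0.7806

P = ∫ |Ψ|² 4πr² dr over r > 1.6a.
The full normalization integral is A²·[3·π·a^5] = 1, fixing A².
Let u = r/a; then A², 4π and the length scale all cancel, so P = ∫_{1.6}^{∞} u^4·e^(-2·u) du ÷ ∫_{0}^{∞} u^4·e^(-2·u) du.
An antiderivative of u^4·e^(-2·u) is -(u^4/2 + u^3 + 3·u^2/2 + 3·u/2 + 3/4)·e^(-2·u); evaluating from 1.6 to ∞ gives ≈ 0.585459, while the full integral is 3/4.
The region integral divided by the full integral gives P = 0.78061.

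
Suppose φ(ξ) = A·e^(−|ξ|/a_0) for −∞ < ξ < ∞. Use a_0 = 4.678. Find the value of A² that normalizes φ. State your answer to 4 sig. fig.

The normalization condition is ∫|φ|² dξ = 1 from −∞ to ∞.
Using ∫₀^∞ ξⁿ e^(−αξ) dξ = n!/αⁿ⁺¹, with φ = A·e^(−|ξ|/a_0), the integral evaluates to A²·[a_0].
Plugging in a_0 = 4.678 yields A = 0.46235.

A^2 ≈ 0.2138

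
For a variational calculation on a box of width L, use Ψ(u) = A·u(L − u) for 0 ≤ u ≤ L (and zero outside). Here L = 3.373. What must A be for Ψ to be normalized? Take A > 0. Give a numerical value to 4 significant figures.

A ≈ 0.2621

Normalization requires ∫|Ψ|² du = 1, integrated from 0 to L.
The integral (without the A² prefactor) comes out to L^5/30.
Setting this equal to 1 gives A² = 1/(L^5/30).
With L = 3.373: A² = 0.068713 and A = 0.26213.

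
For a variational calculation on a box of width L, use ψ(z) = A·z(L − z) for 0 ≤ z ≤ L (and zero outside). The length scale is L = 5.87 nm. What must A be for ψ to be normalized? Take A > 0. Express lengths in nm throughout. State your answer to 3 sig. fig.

Normalization requires ∫|ψ|² dz = 1, integrated from 0 to L.
Carrying out the integral gives A² · L^5/30.
Setting this equal to 1 gives A² = 1/(L^5/30).
Substituting L = 5.87 gives A² = 0.004305, so A = 0.06561.

A ≈ 0.0656 nm^(-5/2)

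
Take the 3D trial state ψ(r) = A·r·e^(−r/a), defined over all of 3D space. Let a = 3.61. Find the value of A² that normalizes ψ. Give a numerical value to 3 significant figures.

We need A² ∫|f|² 4πr² dr = 1, taking the integral from 0 to ∞.
In 3D with spherical symmetry the volume element is 4πr² dr.
With ∫₀^∞ r^4 e^(−αr) dr = 4!/α^5, with ψ = A·r·e^(−r/a), the integral evaluates to A²·[3·π·a^5].
So A² = (3·π·a^5)^(−1).
Substituting a = 3.61 gives A² = 0.0001731, so A = 0.01316.

A^2 ≈ 0.000173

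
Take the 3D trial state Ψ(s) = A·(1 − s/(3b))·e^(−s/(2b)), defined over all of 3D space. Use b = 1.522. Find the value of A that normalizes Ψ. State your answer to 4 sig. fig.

Normalization requires ∫|Ψ|² 4πs² ds = 1, integrated from 0 to ∞.
∫|Ψ|² 4πs² ds = A²·(8·π·b^3/3).
So A² = (8·π·b^3/3)^(−1).
Substituting b = 1.522 gives A² = 0.033856, so A = 0.18400.

A ≈ 0.1840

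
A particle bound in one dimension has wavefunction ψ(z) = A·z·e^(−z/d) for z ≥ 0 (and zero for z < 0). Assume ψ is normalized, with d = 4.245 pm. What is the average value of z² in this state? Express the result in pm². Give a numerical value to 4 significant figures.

The expectation value is the |ψ|²-weighted average of z^2: ∫ z^2|ψ|² dz.
Recall ∫₀^∞ z^m e^(−z/β) dz = m!·β^(m+1), evaluating both integrals, ⟨z²⟩ = 3·d^2.
With d = 4.245, ⟨z^2⟩ = 54.060.

⟨z^2⟩ ≈ 54.06 pm^2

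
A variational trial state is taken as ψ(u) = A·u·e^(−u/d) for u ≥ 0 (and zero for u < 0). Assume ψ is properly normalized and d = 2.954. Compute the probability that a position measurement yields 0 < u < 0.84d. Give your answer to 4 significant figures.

The probability is P = ∫ |ψ|² du over [0, 0.84d].
Since A² = 1/(d^3/4), this is the region integral divided by the full normalization integral.
In terms of t = u/d (A² and the length scale cancel between numerator and denominator), P = [∫_{0}^{0.84} t^2·e^(-2·t) dt] / [∫_{0}^{∞} t^2·e^(-2·t) dt].
An antiderivative of t^2·e^(-2·t) is -(2·t^2 + 2·t + 1)·e^(-2·t)/4; evaluating from 0 to 0.84 gives 1/4 - 2557·e^(-42/25)/2500, while the full integral is 1/4.
This works out to P = 0.23751.

P ≈ 0.2375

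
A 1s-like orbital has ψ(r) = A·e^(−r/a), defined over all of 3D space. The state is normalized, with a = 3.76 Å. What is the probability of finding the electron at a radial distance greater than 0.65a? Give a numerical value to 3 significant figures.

Integrate the radial probability density 4πr²|ψ|² over r > 0.65a.
A² is fixed by ∫₀^∞ 4πr²|ψ|² dr = 1, i.e. A² = (π·a^3)^(−1).
Let u = r/a; then A², 4π and the length scale all cancel, so P = ∫_{0.65}^{∞} u^2·e^(-2·u) du ÷ ∫_{0}^{∞} u^2·e^(-2·u) du.
An antiderivative of u^2·e^(-2·u) is -(2·u^2 + 2·u + 1)·e^(-2·u)/4; evaluating from 0.65 to ∞ gives 629·e^(-13/10)/800, while the full integral is 1/4.
The region integral divided by the full integral gives P = 0.8571.

P ≈ 0.857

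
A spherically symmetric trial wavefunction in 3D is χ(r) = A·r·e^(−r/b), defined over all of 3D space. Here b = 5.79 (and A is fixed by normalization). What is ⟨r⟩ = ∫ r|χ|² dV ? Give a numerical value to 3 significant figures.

⟨r⟩ ≈ 14.5

⟨r⟩ = ∫ r |χ|² 4πr² dr over the full domain.
Using ∫₀^∞ rⁿ e^(−αr) dr = n!/αⁿ⁺¹, evaluating both integrals, ⟨r⟩ = 5·b/2.
With b = 5.79, ⟨r⟩ = 14.48.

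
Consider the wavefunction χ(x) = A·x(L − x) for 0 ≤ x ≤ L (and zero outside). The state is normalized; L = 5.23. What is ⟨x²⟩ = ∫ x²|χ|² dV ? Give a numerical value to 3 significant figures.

By definition ⟨x²⟩ = ∫ x^2 |χ(x)|² dx.
Expanding the polynomial and integrating term by term, since the A² factors cancel between numerator and denominator, ⟨x²⟩ = 2·L^2/7.
Putting L = 5.23 gives 7.815.

⟨x^2⟩ ≈ 7.82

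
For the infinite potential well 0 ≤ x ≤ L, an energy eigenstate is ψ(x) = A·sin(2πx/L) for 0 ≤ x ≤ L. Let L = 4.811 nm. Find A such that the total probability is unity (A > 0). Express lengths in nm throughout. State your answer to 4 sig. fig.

A ≈ 0.6448 nm^(-1/2)

Require ∫ |ψ|² dx = 1 over the whole domain.
With ∫₀^L sin²(nπx/L) dx = L/2, ∫|ψ|² dx = A²·(L/2).
Hence A² = 1/[L/2].
Plugging in L = 4.811 yields A = 0.64476.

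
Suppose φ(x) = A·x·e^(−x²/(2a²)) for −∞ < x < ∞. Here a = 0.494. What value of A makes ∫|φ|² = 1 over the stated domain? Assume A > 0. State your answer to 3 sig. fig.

The normalization condition is ∫|φ|² dx = 1 from −∞ to ∞.
Differentiating ∫e^(−αx²) dx = √(π/α) under α to get the higher moments, carrying out the integral gives A² · √(π)·a^3/2.
With a = 0.494: A² = 9.360 and A = 3.059.

A ≈ 3.06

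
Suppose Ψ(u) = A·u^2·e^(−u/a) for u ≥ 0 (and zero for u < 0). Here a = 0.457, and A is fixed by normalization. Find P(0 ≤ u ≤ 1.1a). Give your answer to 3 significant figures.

P ≈ 0.0725

P = ∫_{0}^{1.1a} |Ψ(u)|² du.
The normalization integral ∫|Ψ|²du over the whole domain equals 3·a^5/4·A², and A² cancels in the ratio.
In terms of t = u/a (A² and the length scale cancel between numerator and denominator), P = [∫_{0}^{1.1} t^4·e^(-2·t) dt] / [∫_{0}^{∞} t^4·e^(-2·t) dt].
With ∫ t^4·e^(-2·t) dt = -(t^4/2 + t^3 + 3·t^2/2 + 3·t/2 + 3/4)·e^(-2·t) + C, the region integral is ≈ 0.054372 and the full one is 3/4.
The result is P = 0.07250.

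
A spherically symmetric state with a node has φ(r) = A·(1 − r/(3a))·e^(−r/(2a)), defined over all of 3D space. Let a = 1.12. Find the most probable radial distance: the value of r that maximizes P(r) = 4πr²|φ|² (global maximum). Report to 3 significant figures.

r ≈ 1.12

Differentiate P(r) = 4πr²|φ|² with respect to r and set to zero.
Solving yields r = a.
With a = 1.12, the most probable radial distance is 1.120.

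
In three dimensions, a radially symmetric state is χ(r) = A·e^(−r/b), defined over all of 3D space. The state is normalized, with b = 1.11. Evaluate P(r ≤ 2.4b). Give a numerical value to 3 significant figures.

P ≈ 0.857

Integrate the radial probability density 4πr²|χ|² over r ≤ 2.4b.
Normalization gives A² = 1/(π·b^3).
Let u = r/b; then A², 4π and the length scale all cancel, so P = ∫_{0}^{2.4} u^2·e^(-2·u) du ÷ ∫_{0}^{∞} u^2·e^(-2·u) du.
Using ∫ u^2·e^(-2·u) du = -(2·u^2 + 2·u + 1)·e^(-2·u)/4, the numerator is 1/4 - 433·e^(-24/5)/100 and the denominator is 1/4.
This evaluates to P = 0.8575.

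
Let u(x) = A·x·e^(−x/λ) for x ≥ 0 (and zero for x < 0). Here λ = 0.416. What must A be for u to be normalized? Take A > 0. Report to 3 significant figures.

We need A² ∫|f|² dx = 1, taking the integral from 0 to ∞.
With u = A·x·e^(−x/λ), the integral evaluates to A²·[λ^3/4].
Setting this equal to 1 gives A² = 1/(λ^3/4).
With λ = 0.416: A² = 55.56 and A = 7.454.

A ≈ 7.45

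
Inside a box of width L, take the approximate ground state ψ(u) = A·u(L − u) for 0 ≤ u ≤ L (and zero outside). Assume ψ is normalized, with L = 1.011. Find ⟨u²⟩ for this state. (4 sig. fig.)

⟨u²⟩ = ∫ u^2 |ψ|² du over the full domain.
Expanding the polynomial and integrating term by term, since the A² factors cancel between numerator and denominator, ⟨u²⟩ = 2·L^2/7.
Putting L = 1.011 gives 0.29203.

⟨u^2⟩ ≈ 0.2920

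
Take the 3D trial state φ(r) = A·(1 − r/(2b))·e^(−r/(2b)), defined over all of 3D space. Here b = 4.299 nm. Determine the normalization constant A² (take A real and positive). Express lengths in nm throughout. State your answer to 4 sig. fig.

We need A² ∫|f|² 4πr² dr = 1, taking the integral from 0 to ∞.
The angular integral contributes 4π, leaving ∫₀^∞ r²|φ|² dr.
The integral (without the A² prefactor) comes out to 8·π·b^3.
Setting this equal to 1 gives A² = 1/(8·π·b^3).
Plugging in b = 4.299 yields A = 0.022378.

A^2 ≈ 0.0005008 nm^(-3)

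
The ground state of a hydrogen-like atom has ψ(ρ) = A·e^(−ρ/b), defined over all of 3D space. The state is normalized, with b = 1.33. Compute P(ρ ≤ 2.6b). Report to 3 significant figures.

Integrate the radial probability density 4πρ²|ψ|² over ρ ≤ 2.6b.
The full normalization integral is A²·[π·b^3] = 1, fixing A².
Substituting u = ρ/b, A², 4π and the length scale all cancel in the ratio: P = ∫_{0}^{2.6} u^2·e^(-2·u) du / ∫_{0}^{∞} u^2·e^(-2·u) du.
With ∫ u^2·e^(-2·u) du = -(2·u^2 + 2·u + 1)·e^(-2·u)/4 + C, the region integral is 1/4 - 493·e^(-26/5)/100 and the full one is 1/4.
This evaluates to P = 0.8912.

P ≈ 0.891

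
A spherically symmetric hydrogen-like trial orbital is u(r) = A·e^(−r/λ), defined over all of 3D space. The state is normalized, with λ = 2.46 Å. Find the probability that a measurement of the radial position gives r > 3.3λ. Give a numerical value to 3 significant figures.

Integrate the radial probability density 4πr²|u|² over r > 3.3λ.
The full normalization integral is A²·[π·λ^3] = 1, fixing A².
Substituting t = r/λ, A², 4π and the length scale all cancel in the ratio: P = ∫_{3.3}^{∞} t^2·e^(-2·t) dt / ∫_{0}^{∞} t^2·e^(-2·t) dt.
Using ∫ t^2·e^(-2·t) dt = -(2·t^2 + 2·t + 1)·e^(-2·t)/4, the numerator is 1469·e^(-33/5)/200 and the denominator is 1/4.
This evaluates to P = 0.03997.

P ≈ 0.0400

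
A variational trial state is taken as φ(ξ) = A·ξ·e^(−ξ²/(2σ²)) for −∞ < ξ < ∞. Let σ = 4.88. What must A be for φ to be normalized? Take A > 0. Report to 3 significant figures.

We need A² ∫|f|² dξ = 1, taking the integral from −∞ to ∞.
Differentiating ∫e^(−αξ²) dξ = √(π/α) under α to get the higher moments, with φ = A·ξ·e^(−ξ²/(2σ²)), the integral evaluates to A²·[√(π)·σ^3/2].
Hence A² = 1/[√(π)·σ^3/2].
With σ = 4.88: A² = 0.009709 and A = 0.09854.

A ≈ 0.0985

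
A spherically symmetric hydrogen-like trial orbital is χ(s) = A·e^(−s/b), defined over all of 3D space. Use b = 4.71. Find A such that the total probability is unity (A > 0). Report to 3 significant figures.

Normalization requires ∫|χ|² 4πs² ds = 1, integrated from 0 to ∞.
The angular integral contributes 4π, leaving ∫₀^∞ s²|χ|² ds.
Using ∫₀^∞ sⁿ e^(−αs) ds = n!/αⁿ⁺¹, with χ = A·e^(−s/b), the integral evaluates to A²·[π·b^3].
Plugging in b = 4.71 yields A = 0.05519.

A ≈ 0.0552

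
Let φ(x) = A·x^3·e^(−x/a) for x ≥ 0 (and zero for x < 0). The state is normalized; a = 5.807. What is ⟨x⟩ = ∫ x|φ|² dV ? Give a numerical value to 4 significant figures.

⟨x⟩ ≈ 20.32

By definition ⟨x⟩ = ∫ x |φ(x)|² dx.
Recall ∫₀^∞ x^m e^(−x/β) dx = m!·β^(m+1), the ratio of the moment integral to the normalization integral gives ⟨x⟩ = 7·a/2.
With a = 5.807, ⟨x⟩ = 20.325.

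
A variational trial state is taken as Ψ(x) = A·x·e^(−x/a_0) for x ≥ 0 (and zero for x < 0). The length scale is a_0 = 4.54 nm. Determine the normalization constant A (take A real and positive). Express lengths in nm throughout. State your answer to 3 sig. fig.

A ≈ 0.207 nm^(-3/2)

We need A² ∫|f|² dx = 1, taking the integral from 0 to ∞.
With Ψ = A·x·e^(−x/a_0), the integral evaluates to A²·[a_0^3/4].
Hence A² = 1/[a_0^3/4].
Plugging in a_0 = 4.54 yields A = 0.2068.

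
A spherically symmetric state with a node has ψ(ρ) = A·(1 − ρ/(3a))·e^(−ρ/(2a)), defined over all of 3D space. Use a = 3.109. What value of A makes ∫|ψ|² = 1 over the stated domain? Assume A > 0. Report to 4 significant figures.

Require ∫ |ψ|² 4πρ² dρ = 1 over the whole domain.
(Spherical symmetry: dV = 4πρ² dρ.)
With ψ = A·(1 − ρ/(3a))·e^(−ρ/(2a)), the integral evaluates to A²·[8·π·a^3/3].
Setting this equal to 1 gives A² = 1/(8·π·a^3/3).
With a = 3.109: A² = 0.0039721 and A = 0.063025.

A ≈ 0.06302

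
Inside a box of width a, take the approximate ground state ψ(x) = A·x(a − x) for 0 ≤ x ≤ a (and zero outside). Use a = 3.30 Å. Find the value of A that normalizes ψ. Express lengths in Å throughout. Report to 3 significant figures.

We need A² ∫|f|² dx = 1, taking the integral from 0 to a.
The integral (without the A² prefactor) comes out to a^5/30.
Substituting a = 3.30 gives A² = 0.07666, so A = 0.2769.

A ≈ 0.277 Å^(-5/2)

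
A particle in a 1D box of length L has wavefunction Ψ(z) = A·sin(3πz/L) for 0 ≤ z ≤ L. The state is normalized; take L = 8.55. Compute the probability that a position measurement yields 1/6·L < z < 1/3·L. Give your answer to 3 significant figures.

P ≈ 0.167

P = ∫_{1/6·L}^{1/3·L} |Ψ(z)|² dz.
Since A² = 1/(L/2), this is the region integral divided by the full normalization integral.
Let u = z/L; then A² and the length scale cancel, so P = ∫_{1/6}^{1/3} sin(3·π·u)^2 du ÷ ∫_{0}^{1} sin(3·π·u)^2 du.
An antiderivative of sin(3·π·u)^2 is u/2 - sin(6·π·u)/(12·π); evaluating from 1/6 to 1/3 gives 1/12, while the full integral is 1/2.
The result is P = 1/6.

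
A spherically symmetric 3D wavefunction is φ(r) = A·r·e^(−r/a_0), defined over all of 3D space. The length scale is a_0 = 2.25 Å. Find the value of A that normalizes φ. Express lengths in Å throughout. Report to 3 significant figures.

Require ∫ |φ|² 4πr² dr = 1 over the whole domain.
In 3D with spherical symmetry the volume element is 4πr² dr.
Carrying out the integral gives A² · 3·π·a_0^5.
Hence A² = 1/[3·π·a_0^5].
Plugging in a_0 = 2.25 yields A = 0.04290.

A ≈ 0.0429 Å^(-5/2)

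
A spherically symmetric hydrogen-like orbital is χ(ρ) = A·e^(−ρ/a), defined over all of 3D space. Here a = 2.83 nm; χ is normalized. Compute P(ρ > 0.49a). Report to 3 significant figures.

P = ∫ |χ|² 4πρ² dρ over ρ > 0.49a.
A² is fixed by ∫₀^∞ 4πρ²|χ|² dρ = 1, i.e. A² = (π·a^3)^(−1).
Let u = ρ/a; then A², 4π and the length scale all cancel, so P = ∫_{0.49}^{∞} u^2·e^(-2·u) du ÷ ∫_{0}^{∞} u^2·e^(-2·u) du.
With ∫ u^2·e^(-2·u) du = -(2·u^2 + 2·u + 1)·e^(-2·u)/4 + C, the region integral is ≈ 0.23084 and the full one is 1/4.
This evaluates to P = 0.9233.

P ≈ 0.923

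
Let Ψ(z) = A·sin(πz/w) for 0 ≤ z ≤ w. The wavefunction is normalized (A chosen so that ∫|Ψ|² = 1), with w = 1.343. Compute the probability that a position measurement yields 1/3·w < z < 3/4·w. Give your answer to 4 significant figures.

P = ∫_{1/3·w}^{3/4·w} |Ψ(z)|² dz.
With A² fixed by ∫|Ψ|² = 1, i.e. A² = (w/2)^(−1), substitute and integrate.
In terms of u = z/w (A² and the length scale cancel between numerator and denominator), P = [∫_{1/3}^{3/4} sin(π·u)^2 du] / [∫_{0}^{1} sin(π·u)^2 du].
An antiderivative of sin(π·u)^2 is u/2 - sin(2·π·u)/(4·π); evaluating from 1/3 to 3/4 gives √(3)/(8·π) + 1/(4·π) + 5/24, while the full integral is 1/2.
The result is P = (3·√(3) + 6 + 5·π)/(12·π).

P ≈ 0.7137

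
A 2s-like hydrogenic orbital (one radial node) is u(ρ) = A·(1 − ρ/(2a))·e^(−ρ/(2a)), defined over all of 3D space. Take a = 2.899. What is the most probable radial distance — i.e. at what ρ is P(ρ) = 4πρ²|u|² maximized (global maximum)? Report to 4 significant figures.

ρ ≈ 15.18

Differentiate P(ρ) = 4πρ²|u|² with respect to ρ and set to zero.
Solving yields ρ = a·(√(5) + 3).
With a = 2.899, the most probable radial distance is 15.179.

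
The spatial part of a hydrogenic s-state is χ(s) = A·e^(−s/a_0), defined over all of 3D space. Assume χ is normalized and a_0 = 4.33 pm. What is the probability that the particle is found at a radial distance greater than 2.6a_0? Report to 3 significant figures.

Integrate the radial probability density 4πs²|χ|² over s > 2.6a_0.
A² is fixed by ∫₀^∞ 4πs²|χ|² ds = 1, i.e. A² = (π·a_0^3)^(−1).
In terms of u = s/a_0 (A², 4π and the length scale all cancel between numerator and denominator), P = [∫_{2.6}^{∞} u^2·e^(-2·u) du] / [∫_{0}^{∞} u^2·e^(-2·u) du].
An antiderivative of u^2·e^(-2·u) is -(2·u^2 + 2·u + 1)·e^(-2·u)/4; evaluating from 2.6 to ∞ gives 493·e^(-26/5)/100, while the full integral is 1/4.
The region integral divided by the full integral gives P = 0.1088.

P ≈ 0.109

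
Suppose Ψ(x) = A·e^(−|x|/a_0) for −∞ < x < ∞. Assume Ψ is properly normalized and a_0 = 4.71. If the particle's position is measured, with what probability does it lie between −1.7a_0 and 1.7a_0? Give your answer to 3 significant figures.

P = ∫_{−1.7a_0}^{1.7a_0} |Ψ(x)|² dx.
Since A² = 1/(a_0), this is the region integral divided by the full normalization integral.
Both integrals are even about x = 0, so only the x ≥ 0 halves are needed (the factors of 2 cancel). In terms of u = x/a_0 (A² and the length scale cancel between numerator and denominator), P = [∫_{0}^{1.7} e^(-2·u) du] / [∫_{0}^{∞} e^(-2·u) du].
An antiderivative of e^(-2·u) is -e^(-2·u)/2; evaluating from 0 to 1.7 gives 1/2 - e^(-17/5)/2, while the full integral is 1/2.
Taking the ratio, P = 0.9666.

P ≈ 0.967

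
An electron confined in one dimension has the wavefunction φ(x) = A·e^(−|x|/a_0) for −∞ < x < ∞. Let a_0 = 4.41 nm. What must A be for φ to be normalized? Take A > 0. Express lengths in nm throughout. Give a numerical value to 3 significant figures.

A ≈ 0.476 nm^(-1/2)

The normalization condition is ∫|φ|² dx = 1 from −∞ to ∞.
With ∫₀^∞ x^0 e^(−αx) dx = 0!/α^1, with φ = A·e^(−|x|/a_0), the integral evaluates to A²·[a_0].
Hence A² = 1/[a_0].
Plugging in a_0 = 4.41 yields A = 0.4762.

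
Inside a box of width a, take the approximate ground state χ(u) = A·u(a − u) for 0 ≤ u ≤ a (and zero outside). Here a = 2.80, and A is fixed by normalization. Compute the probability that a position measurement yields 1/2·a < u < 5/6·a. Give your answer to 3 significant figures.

P ≈ 0.465

The probability is P = ∫ |χ|² du over [1/2·a, 5/6·a].
The normalization integral ∫|χ|²du over the whole domain equals a^5/30·A², and A² cancels in the ratio.
Substituting t = u/a, A² and the length scale cancel in the ratio: P = ∫_{1/2}^{5/6} t^2·(1 - t)^2 dt / ∫_{0}^{1} t^2·(1 - t)^2 dt.
An antiderivative of t^2·(1 - t)^2 is t^3·(6·t^2 - 15·t + 10)/30; evaluating from 1/2 to 5/6 gives ≈ 0.015484, while the full integral is 1/30.
Evaluating gives P = 301/648.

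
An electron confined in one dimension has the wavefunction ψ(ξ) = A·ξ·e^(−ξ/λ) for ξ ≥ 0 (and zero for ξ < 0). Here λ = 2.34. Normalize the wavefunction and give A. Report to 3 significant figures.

We need A² ∫|f|² dξ = 1, taking the integral from 0 to ∞.
Carrying out the integral gives A² · λ^3/4.
So A² = (λ^3/4)^(−1).
With λ = 2.34: A² = 0.3122 and A = 0.5587.

A ≈ 0.559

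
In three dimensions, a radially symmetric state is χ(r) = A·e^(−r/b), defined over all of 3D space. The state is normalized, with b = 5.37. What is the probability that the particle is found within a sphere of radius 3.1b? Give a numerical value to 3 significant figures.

P ≈ 0.946

P = ∫ |χ|² 4πr² dr over r ≤ 3.1b.
Normalization gives A² = 1/(π·b^3).
In terms of u = r/b (A², 4π and the length scale all cancel between numerator and denominator), P = [∫_{0}^{3.1} u^2·e^(-2·u) du] / [∫_{0}^{∞} u^2·e^(-2·u) du].
An antiderivative of u^2·e^(-2·u) is -(2·u^2 + 2·u + 1)·e^(-2·u)/4; evaluating from 0 to 3.1 gives 1/4 - 1321·e^(-31/5)/200, while the full integral is 1/4.
The region integral divided by the full integral gives P = 0.9464.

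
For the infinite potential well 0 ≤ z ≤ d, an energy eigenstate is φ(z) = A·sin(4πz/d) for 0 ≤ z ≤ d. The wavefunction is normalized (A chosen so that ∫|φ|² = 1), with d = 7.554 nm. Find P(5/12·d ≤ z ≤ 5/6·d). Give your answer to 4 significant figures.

P ≈ 0.3478

The probability is P = ∫ |φ|² dz over [5/12·d, 5/6·d].
Since A² = 1/(d/2), this is the region integral divided by the full normalization integral.
Let u = z/d; then A² and the length scale cancel, so P = ∫_{5/12}^{5/6} sin(4·π·u)^2 du ÷ ∫_{0}^{1} sin(4·π·u)^2 du.
An antiderivative of sin(4·π·u)^2 is u/2 - sin(4·π·u)·cos(4·π·u)/(8·π); evaluating from 5/12 to 5/6 gives -√(3)/(16·π) + 5/24, while the full integral is 1/2.
Taking the ratio, P = -√(3)/(8·π) + 5/12.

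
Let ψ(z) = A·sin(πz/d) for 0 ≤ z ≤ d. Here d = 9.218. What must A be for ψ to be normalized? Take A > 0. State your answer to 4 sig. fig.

We need A² ∫|f|² dz = 1, taking the integral from 0 to d.
With ∫₀^d sin²(nπz/d) dz = d/2, ∫|ψ|² dz = A²·(d/2).
So A² = (d/2)^(−1).
With d = 9.218: A² = 0.21697 and A = 0.46580.

A ≈ 0.4658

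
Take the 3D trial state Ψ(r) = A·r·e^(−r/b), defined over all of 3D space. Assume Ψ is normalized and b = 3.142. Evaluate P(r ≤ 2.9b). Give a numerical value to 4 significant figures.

P ≈ 0.6873

P = ∫ |Ψ|² 4πr² dr over r ≤ 2.9b.
The full normalization integral is A²·[3·π·b^5] = 1, fixing A².
In terms of u = r/b (A², 4π and the length scale all cancel between numerator and denominator), P = [∫_{0}^{2.9} u^4·e^(-2·u) du] / [∫_{0}^{∞} u^4·e^(-2·u) du].
Using ∫ u^4·e^(-2·u) du = -(u^4/2 + u^3 + 3·u^2/2 + 3·u/2 + 3/4)·e^(-2·u), the numerator is ≈ 0.515461 and the denominator is 3/4.
Taking the ratio yields P = 0.68728.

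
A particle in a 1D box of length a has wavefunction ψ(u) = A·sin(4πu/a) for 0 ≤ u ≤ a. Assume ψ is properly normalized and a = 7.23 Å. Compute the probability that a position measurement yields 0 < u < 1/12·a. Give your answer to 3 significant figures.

P = ∫_{0}^{1/12·a} |ψ(u)|² du.
Since A² = 1/(a/2), this is the region integral divided by the full normalization integral.
In terms of t = u/a (A² and the length scale cancel between numerator and denominator), P = [∫_{0}^{1/12} sin(4·π·t)^2 dt] / [∫_{0}^{1} sin(4·π·t)^2 dt].
An antiderivative of sin(4·π·t)^2 is t/2 - sin(4·π·t)·cos(4·π·t)/(8·π); evaluating from 0 to 1/12 gives -√(3)/(32·π) + 1/24, while the full integral is 1/2.
Evaluating gives P = (-√(3)/16 + π/12)/π.

P ≈ 0.0489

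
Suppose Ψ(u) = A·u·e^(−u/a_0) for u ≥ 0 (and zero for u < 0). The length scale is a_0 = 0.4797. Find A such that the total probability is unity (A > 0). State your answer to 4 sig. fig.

We need A² ∫|f|² du = 1, taking the integral from 0 to ∞.
Using ∫₀^∞ uⁿ e^(−αu) du = n!/αⁿ⁺¹, the integral (without the A² prefactor) comes out to a_0^3/4.
Hence A² = 1/[a_0^3/4].
Plugging in a_0 = 0.4797 yields A = 6.0197.

A ≈ 6.020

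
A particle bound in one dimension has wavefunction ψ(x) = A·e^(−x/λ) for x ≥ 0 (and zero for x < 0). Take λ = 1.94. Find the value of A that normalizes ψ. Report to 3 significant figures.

A ≈ 1.02

Normalization requires ∫|ψ|² dx = 1, integrated from 0 to ∞.
∫|ψ|² dx = A²·(λ/2).
So A² = (λ/2)^(−1).
Substituting λ = 1.94 gives A² = 1.031, so A = 1.015.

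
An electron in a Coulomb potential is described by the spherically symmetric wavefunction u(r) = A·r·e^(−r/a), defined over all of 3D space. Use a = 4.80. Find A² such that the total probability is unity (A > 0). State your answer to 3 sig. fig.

We need A² ∫|f|² 4πr² dr = 1, taking the integral from 0 to ∞.
In 3D with spherical symmetry the volume element is 4πr² dr.
Using ∫₀^∞ rⁿ e^(−αr) dr = n!/αⁿ⁺¹, with u = A·r·e^(−r/a), the integral evaluates to A²·[3·π·a^5].
So A² = (3·π·a^5)^(−1).
Substituting a = 4.80 gives A² = 0.00004164, so A = 0.006453.

A^2 ≈ 0.0000416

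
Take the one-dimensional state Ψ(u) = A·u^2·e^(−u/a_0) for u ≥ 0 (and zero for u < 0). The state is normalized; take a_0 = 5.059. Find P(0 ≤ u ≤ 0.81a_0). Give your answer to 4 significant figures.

|Ψ|² is the probability density, so P = ∫_{0}^{0.81a_0} |Ψ|² du.
Since A² = 1/(3·a_0^5/4), this is the region integral divided by the full normalization integral.
Substituting t = u/a_0, A² and the length scale cancel in the ratio: P = ∫_{0}^{0.81} t^4·e^(-2·t) dt / ∫_{0}^{∞} t^4·e^(-2·t) dt.
Using ∫ t^4·e^(-2·t) dt = -(t^4/2 + t^3 + 3·t^2/2 + 3·t/2 + 3/4)·e^(-2·t), the numerator is ≈ 0.0186011 and the denominator is 3/4.
This works out to P = 0.024801.

P ≈ 0.02480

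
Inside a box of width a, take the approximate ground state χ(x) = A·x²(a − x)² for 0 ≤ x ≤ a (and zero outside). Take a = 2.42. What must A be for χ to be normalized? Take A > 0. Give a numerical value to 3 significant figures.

Normalization requires ∫|χ|² dx = 1, integrated from 0 to a.
Expanding the polynomial and integrating term by term, the integral (without the A² prefactor) comes out to a^9/630.
Setting this equal to 1 gives A² = 1/(a^9/630).
Substituting a = 2.42 gives A² = 0.2213, so A = 0.4704.

A ≈ 0.470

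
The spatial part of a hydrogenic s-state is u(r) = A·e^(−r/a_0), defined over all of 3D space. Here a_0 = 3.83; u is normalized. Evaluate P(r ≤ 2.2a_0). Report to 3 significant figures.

P ≈ 0.815

Integrate the radial probability density 4πr²|u|² over r ≤ 2.2a_0.
Normalization gives A² = 1/(π·a_0^3).
Substituting t = r/a_0, A², 4π and the length scale all cancel in the ratio: P = ∫_{0}^{2.2} t^2·e^(-2·t) dt / ∫_{0}^{∞} t^2·e^(-2·t) dt.
Using ∫ t^2·e^(-2·t) dt = -(2·t^2 + 2·t + 1)·e^(-2·t)/4, the numerator is 1/4 - 377·e^(-22/5)/100 and the denominator is 1/4.
Taking the ratio yields P = 0.8149.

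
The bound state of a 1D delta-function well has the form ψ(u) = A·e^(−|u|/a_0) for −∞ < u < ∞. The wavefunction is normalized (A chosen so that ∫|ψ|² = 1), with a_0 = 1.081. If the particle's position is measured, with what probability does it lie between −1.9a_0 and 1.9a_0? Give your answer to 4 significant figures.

P ≈ 0.9776

The probability is P = ∫ |ψ|² du over [−1.9a_0, 1.9a_0].
With A² fixed by ∫|ψ|² = 1, i.e. A² = (a_0)^(−1), substitute and integrate.
Both integrals are even about u = 0, so only the u ≥ 0 halves are needed (the factors of 2 cancel). Let t = u/a_0; then A² and the length scale cancel, so P = ∫_{0}^{1.9} e^(-2·t) dt ÷ ∫_{0}^{∞} e^(-2·t) dt.
An antiderivative of e^(-2·t) is -e^(-2·t)/2; evaluating from 0 to 1.9 gives 1/2 - e^(-19/5)/2, while the full integral is 1/2.
Evaluating gives P = 0.97763.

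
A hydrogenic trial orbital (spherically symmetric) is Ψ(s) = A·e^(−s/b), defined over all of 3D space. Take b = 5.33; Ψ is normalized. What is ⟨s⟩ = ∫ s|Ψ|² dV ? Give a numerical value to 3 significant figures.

⟨s⟩ ≈ 8.00

The expectation value is the |Ψ|²-weighted average of s: ∫ s|Ψ|² 4πs² ds.
Using ∫₀^∞ sⁿ e^(−αs) ds = n!/αⁿ⁺¹, the ratio of the moment integral to the normalization integral gives ⟨s⟩ = 3·b/2.
With b = 5.33, ⟨s⟩ = 7.995.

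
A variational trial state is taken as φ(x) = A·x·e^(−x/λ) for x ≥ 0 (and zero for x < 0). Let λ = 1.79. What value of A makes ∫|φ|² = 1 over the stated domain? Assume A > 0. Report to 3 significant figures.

A ≈ 0.835

Normalization requires ∫|φ|² dx = 1, integrated from 0 to ∞.
With φ = A·x·e^(−x/λ), the integral evaluates to A²·[λ^3/4].
Plugging in λ = 1.79 yields A = 0.8351.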